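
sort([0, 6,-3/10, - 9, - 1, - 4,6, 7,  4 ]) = [ - 9,  -  4, - 1, - 3/10 , 0, 4, 6,6, 7 ]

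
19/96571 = 19/96571 = 0.00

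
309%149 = 11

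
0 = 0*38598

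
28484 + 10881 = 39365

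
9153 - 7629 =1524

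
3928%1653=622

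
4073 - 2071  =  2002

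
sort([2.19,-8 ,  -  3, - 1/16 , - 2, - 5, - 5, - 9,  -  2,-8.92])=[ - 9,-8.92,-8 ,  -  5,-5 , - 3 , - 2, - 2, - 1/16,  2.19] 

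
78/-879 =-1 + 267/293=-0.09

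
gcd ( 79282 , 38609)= 1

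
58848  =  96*613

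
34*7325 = 249050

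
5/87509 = 5/87509 = 0.00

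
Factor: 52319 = 113^1  *463^1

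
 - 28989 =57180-86169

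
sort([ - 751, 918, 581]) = [ - 751,581,918]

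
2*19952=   39904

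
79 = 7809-7730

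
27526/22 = 1251 + 2/11 = 1251.18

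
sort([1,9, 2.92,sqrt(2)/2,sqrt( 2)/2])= [ sqrt( 2 )/2, sqrt( 2 )/2, 1,  2.92,9] 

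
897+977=1874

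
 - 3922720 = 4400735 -8323455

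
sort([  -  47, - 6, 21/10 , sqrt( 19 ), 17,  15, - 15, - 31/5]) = [ - 47, - 15, - 31/5,-6, 21/10, sqrt(19 ), 15 , 17 ] 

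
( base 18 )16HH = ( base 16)1fa3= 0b1111110100011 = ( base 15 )25ee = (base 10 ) 8099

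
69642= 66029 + 3613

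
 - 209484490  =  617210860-826695350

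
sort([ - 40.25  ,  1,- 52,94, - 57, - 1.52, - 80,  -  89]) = [- 89, - 80, - 57, - 52, - 40.25,  -  1.52,1,94]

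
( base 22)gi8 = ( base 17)1b35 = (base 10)8148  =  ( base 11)6138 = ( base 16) 1FD4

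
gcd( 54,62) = 2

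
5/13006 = 5/13006 = 0.00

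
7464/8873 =7464/8873 = 0.84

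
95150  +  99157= 194307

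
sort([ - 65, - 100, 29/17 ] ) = [ - 100 ,- 65, 29/17]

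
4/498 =2/249 = 0.01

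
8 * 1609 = 12872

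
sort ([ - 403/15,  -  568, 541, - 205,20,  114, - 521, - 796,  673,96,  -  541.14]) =[ - 796, - 568, - 541.14, - 521,-205, - 403/15, 20,96, 114,541,673 ]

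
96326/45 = 96326/45 = 2140.58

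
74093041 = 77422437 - 3329396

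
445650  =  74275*6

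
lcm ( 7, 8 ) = 56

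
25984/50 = 12992/25=519.68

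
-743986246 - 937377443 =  - 1681363689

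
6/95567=6/95567 = 0.00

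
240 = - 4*( - 60)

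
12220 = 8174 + 4046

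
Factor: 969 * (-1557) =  - 3^3*17^1*19^1 * 173^1 = -  1508733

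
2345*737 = 1728265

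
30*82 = 2460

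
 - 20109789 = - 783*25683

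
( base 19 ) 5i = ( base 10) 113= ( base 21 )58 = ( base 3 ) 11012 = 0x71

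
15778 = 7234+8544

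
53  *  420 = 22260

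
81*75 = 6075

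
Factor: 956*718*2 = 2^4*239^1*359^1 = 1372816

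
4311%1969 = 373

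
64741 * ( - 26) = -1683266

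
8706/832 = 4353/416 = 10.46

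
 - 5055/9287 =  - 1+4232/9287 =- 0.54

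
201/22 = 201/22 = 9.14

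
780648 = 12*65054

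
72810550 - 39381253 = 33429297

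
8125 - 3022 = 5103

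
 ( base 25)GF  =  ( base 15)1ca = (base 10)415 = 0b110011111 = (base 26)FP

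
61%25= 11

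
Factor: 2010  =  2^1 * 3^1*5^1*67^1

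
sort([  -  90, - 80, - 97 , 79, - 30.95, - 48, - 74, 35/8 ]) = [ - 97, - 90,-80,  -  74, - 48, - 30.95, 35/8, 79] 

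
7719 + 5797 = 13516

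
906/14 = 453/7 = 64.71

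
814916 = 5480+809436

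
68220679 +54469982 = 122690661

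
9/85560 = 3/28520 = 0.00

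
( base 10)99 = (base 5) 344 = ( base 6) 243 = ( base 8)143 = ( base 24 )43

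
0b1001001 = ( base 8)111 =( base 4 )1021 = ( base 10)73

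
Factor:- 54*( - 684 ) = 36936 = 2^3 * 3^5*19^1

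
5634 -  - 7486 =13120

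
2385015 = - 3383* (- 705)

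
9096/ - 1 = -9096 + 0/1 = - 9096.00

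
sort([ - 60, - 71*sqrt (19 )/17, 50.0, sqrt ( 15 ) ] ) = [ - 60, - 71*sqrt(19)/17, sqrt( 15), 50.0 ] 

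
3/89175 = 1/29725 = 0.00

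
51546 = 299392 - 247846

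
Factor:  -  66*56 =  - 2^4*3^1*7^1 *11^1 = - 3696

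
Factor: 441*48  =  2^4*3^3*7^2 = 21168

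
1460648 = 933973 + 526675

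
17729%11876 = 5853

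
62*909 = 56358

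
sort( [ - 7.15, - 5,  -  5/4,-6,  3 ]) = [  -  7.15, -6, - 5, - 5/4,3 ]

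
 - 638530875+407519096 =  - 231011779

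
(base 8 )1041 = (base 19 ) 19D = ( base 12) 395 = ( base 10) 545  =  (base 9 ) 665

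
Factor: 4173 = 3^1*13^1*107^1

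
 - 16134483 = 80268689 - 96403172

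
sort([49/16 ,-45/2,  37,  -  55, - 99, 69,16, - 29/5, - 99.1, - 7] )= [ - 99.1, -99, - 55 , - 45/2,-7, - 29/5, 49/16, 16, 37, 69 ] 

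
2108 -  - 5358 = 7466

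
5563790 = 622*8945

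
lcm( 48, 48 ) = 48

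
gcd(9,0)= 9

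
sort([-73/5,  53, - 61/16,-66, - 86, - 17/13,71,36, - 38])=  [ - 86, - 66, - 38 , - 73/5, - 61/16, - 17/13,36,53,71]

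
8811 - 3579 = 5232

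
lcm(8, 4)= 8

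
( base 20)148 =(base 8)750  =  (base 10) 488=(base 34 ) ec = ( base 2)111101000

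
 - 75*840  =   - 63000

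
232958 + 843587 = 1076545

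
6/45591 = 2/15197 = 0.00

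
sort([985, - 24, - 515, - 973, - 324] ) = [- 973, - 515, - 324,  -  24,985 ]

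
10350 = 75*138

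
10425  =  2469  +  7956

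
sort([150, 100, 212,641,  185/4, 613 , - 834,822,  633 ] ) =[ - 834,185/4, 100, 150,  212,613,633, 641, 822]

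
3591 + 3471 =7062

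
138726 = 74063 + 64663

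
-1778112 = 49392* ( - 36 )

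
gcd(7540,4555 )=5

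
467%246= 221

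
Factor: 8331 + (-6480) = 3^1*617^1 = 1851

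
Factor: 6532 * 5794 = 2^3*23^1 *71^1*2897^1 =37846408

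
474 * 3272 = 1550928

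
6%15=6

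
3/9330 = 1/3110= 0.00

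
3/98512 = 3/98512 = 0.00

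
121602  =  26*4677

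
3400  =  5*680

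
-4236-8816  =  - 13052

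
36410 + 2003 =38413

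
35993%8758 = 961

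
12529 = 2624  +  9905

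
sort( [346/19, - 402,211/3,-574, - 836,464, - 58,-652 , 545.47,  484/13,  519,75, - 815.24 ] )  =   [  -  836, - 815.24, - 652, - 574, - 402, - 58,346/19,484/13,211/3,75, 464,519,545.47 ] 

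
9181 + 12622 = 21803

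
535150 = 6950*77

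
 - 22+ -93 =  - 115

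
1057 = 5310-4253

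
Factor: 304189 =331^1*919^1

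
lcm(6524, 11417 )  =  45668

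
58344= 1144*51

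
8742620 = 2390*3658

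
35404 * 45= 1593180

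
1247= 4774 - 3527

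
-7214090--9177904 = 1963814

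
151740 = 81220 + 70520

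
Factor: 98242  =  2^1*49121^1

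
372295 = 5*74459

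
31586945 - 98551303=-66964358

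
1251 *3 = 3753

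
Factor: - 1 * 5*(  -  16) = 80 = 2^4 * 5^1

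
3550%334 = 210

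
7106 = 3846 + 3260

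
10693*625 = 6683125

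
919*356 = 327164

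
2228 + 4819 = 7047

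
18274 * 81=1480194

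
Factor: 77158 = 2^1*173^1*223^1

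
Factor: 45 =3^2*5^1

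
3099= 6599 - 3500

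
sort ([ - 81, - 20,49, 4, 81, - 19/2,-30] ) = [- 81, - 30, - 20, - 19/2 , 4,49, 81]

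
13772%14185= 13772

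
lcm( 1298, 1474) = 86966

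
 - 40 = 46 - 86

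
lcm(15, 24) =120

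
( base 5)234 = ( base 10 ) 69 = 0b1000101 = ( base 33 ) 23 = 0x45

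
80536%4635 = 1741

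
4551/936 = 4+269/312= 4.86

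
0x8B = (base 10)139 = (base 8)213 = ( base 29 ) 4N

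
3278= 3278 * 1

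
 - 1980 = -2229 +249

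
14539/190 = 76+99/190 = 76.52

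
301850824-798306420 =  - 496455596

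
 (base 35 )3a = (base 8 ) 163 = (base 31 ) 3M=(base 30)3P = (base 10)115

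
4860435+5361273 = 10221708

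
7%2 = 1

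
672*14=9408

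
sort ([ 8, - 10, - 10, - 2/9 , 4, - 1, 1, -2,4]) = [ - 10, - 10 , - 2,-1,-2/9, 1, 4,4, 8]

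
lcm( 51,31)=1581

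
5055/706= 7+113/706 = 7.16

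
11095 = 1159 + 9936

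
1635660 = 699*2340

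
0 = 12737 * 0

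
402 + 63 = 465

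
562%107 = 27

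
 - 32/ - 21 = 32/21 = 1.52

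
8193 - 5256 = 2937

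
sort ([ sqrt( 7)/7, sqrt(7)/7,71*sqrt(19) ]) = [ sqrt(7) /7,sqrt ( 7 )/7,71 * sqrt(19 ) ]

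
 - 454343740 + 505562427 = 51218687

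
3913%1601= 711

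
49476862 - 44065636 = 5411226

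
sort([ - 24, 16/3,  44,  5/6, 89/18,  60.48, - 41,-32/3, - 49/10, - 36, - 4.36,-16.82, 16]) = [ - 41, - 36,-24, - 16.82, -32/3, - 49/10,-4.36,  5/6,89/18,16/3,  16,44, 60.48]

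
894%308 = 278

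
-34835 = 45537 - 80372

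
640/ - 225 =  - 128/45  =  -2.84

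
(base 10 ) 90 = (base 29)33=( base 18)50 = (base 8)132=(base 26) 3C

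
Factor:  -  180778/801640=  -2^ (  -  2 )*5^( - 1 ) * 7^(-2 )*13^1*17^1 = -  221/980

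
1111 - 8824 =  - 7713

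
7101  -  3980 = 3121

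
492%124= 120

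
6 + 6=12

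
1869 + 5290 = 7159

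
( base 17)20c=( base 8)1116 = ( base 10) 590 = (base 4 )21032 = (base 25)nf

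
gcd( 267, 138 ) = 3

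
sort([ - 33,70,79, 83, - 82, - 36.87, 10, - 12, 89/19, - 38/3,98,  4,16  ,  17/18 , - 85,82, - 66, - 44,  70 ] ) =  [ - 85, - 82, - 66, - 44  , - 36.87, - 33, -38/3 , - 12,17/18,4, 89/19,  10,16, 70, 70,79, 82,83,98 ] 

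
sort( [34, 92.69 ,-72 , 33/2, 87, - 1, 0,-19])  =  [ - 72,-19,-1, 0, 33/2, 34,87, 92.69]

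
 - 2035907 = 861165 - 2897072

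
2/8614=1/4307 = 0.00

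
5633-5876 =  - 243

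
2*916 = 1832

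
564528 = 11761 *48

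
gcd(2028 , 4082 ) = 26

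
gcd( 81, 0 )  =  81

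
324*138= 44712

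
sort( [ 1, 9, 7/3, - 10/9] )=[ - 10/9 , 1,  7/3, 9]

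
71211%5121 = 4638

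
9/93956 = 9/93956 = 0.00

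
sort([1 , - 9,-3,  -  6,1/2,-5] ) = [-9 ,-6,-5  ,-3, 1/2, 1 ]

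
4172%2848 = 1324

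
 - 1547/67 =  - 24 + 61/67 = - 23.09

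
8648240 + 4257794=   12906034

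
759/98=759/98 = 7.74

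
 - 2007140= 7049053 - 9056193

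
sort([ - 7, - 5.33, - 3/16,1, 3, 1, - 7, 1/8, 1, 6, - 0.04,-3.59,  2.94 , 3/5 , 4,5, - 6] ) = [ - 7, - 7, - 6,-5.33, - 3.59,-3/16, - 0.04,1/8,3/5,1,  1,1, 2.94 , 3, 4, 5 , 6] 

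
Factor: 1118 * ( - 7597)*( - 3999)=2^1*3^1*13^1*31^1*43^2*71^1*107^1 = 33965290554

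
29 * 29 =841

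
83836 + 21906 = 105742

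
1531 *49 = 75019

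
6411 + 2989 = 9400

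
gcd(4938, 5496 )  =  6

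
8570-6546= 2024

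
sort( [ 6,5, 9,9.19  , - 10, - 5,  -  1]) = [ - 10, - 5, - 1,5, 6, 9, 9.19]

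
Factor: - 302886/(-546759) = 2^1 * 3^1*71^1*769^( - 1)= 426/769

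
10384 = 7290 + 3094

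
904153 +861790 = 1765943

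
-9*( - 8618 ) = 77562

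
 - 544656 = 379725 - 924381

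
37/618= 37/618 = 0.06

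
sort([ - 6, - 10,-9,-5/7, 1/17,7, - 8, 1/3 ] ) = [ - 10, - 9, - 8, - 6, - 5/7, 1/17,1/3,7] 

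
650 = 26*25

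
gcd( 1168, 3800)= 8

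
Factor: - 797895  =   - 3^2*5^1*7^1*17^1*149^1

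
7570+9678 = 17248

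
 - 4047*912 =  - 3690864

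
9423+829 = 10252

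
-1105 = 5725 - 6830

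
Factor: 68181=3^1*22727^1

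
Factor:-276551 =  - 11^1*31^1*811^1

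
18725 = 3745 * 5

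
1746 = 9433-7687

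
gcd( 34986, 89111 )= 1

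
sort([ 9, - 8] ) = [ - 8,9] 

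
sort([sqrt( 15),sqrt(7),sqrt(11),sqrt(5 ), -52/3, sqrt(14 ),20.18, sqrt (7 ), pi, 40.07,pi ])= [ - 52/3,sqrt(5) , sqrt( 7),sqrt( 7),pi,pi,sqrt(11 ),sqrt(14),sqrt ( 15),20.18, 40.07 ] 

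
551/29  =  19=19.00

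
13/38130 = 13/38130 = 0.00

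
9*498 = 4482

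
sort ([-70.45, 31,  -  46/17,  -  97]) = [  -  97, - 70.45, - 46/17,31]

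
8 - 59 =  - 51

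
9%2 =1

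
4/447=4/447 =0.01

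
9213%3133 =2947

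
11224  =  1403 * 8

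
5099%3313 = 1786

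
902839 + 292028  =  1194867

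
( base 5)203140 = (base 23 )ce0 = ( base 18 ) 12AA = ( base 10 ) 6670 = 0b1101000001110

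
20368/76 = 268 = 268.00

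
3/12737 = 3/12737 = 0.00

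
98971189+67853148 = 166824337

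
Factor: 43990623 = 3^2 * 4887847^1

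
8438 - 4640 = 3798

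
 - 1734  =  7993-9727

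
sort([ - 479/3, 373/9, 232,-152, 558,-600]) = [-600, - 479/3, - 152,  373/9, 232 , 558]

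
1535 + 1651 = 3186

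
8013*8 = 64104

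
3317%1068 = 113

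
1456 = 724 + 732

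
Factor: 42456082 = 2^1*21228041^1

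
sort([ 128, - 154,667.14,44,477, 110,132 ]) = [ - 154,44,  110, 128,132,477, 667.14]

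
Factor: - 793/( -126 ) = 2^( -1)*3^(-2)*7^ ( - 1)*13^1*61^1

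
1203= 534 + 669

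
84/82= 1 + 1/41 =1.02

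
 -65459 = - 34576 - 30883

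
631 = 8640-8009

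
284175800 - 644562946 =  - 360387146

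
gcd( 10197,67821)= 3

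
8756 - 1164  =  7592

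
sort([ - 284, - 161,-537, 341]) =[ - 537,-284,  -  161, 341]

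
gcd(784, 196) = 196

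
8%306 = 8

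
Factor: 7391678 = 2^1*7^1*181^1*2917^1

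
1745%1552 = 193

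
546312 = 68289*8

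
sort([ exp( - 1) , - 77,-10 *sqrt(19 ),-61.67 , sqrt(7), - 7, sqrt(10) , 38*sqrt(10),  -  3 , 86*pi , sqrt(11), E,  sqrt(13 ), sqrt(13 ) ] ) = [ - 77, - 61.67,- 10*sqrt(19 ), - 7 , - 3, exp(-1),  sqrt(7),E, sqrt(10), sqrt(11 ), sqrt(13), sqrt (13 ),  38 * sqrt(10) , 86*pi]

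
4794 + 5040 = 9834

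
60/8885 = 12/1777 = 0.01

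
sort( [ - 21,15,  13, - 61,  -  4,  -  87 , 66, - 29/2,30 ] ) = [-87,-61 ,- 21, - 29/2 , - 4,13,15, 30,66 ] 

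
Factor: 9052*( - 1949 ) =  - 17642348 = - 2^2*31^1* 73^1*1949^1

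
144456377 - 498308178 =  - 353851801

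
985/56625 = 197/11325 = 0.02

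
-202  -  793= - 995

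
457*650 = 297050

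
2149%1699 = 450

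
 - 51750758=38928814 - 90679572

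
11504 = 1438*8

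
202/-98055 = - 1 + 97853/98055=   - 0.00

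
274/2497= 274/2497 = 0.11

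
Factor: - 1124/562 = - 2 = - 2^1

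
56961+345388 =402349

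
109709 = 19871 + 89838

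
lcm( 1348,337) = 1348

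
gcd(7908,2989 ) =1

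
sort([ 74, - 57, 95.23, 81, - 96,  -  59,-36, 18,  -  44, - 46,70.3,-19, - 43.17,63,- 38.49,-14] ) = [  -  96, - 59,-57,  -  46,-44, -43.17,-38.49,-36,-19, - 14, 18,63,  70.3, 74,81,  95.23]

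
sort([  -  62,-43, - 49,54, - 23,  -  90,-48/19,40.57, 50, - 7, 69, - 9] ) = [  -  90, - 62, - 49 , -43 ,  -  23,-9, - 7,- 48/19,  40.57,50,54,  69 ] 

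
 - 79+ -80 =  - 159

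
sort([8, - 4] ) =[ - 4  ,  8]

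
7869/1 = 7869 =7869.00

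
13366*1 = 13366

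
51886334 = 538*96443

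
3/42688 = 3/42688=0.00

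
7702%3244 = 1214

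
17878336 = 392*45608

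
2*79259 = 158518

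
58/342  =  29/171=   0.17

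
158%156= 2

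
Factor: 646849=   7^2 * 43^1*307^1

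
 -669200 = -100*6692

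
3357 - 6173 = -2816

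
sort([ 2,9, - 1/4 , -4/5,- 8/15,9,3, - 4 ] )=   [-4, - 4/5, - 8/15,-1/4, 2, 3, 9,9 ] 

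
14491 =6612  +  7879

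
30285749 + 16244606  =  46530355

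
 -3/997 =  -  3/997 = - 0.00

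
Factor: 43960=2^3*5^1*7^1  *  157^1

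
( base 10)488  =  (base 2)111101000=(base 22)104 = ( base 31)fn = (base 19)16D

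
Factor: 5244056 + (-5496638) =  - 252582 = - 2^1* 3^1*11^1*43^1*89^1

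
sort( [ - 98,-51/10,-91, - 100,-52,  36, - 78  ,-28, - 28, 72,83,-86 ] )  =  [ - 100,-98,-91, - 86, -78, - 52, - 28,- 28,-51/10 , 36, 72,83]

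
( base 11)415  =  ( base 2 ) 111110100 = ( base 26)J6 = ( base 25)k0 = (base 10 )500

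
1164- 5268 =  - 4104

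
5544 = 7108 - 1564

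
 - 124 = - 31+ - 93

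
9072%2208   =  240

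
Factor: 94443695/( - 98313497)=-5^1*43^1*439273^1*98313497^( - 1)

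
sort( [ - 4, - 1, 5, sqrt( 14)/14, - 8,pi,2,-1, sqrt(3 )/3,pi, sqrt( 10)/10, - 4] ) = [ - 8, - 4, - 4, - 1, - 1,sqrt( 14)/14, sqrt( 10)/10, sqrt( 3)/3,2,pi,pi,5 ]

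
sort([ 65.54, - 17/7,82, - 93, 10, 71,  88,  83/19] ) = [ - 93, - 17/7,83/19, 10,65.54,71,82, 88]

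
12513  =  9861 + 2652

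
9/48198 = 3/16066  =  0.00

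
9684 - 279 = 9405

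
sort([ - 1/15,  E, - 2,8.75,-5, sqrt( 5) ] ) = [-5, - 2, -1/15,sqrt(5 ),  E,  8.75 ] 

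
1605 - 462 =1143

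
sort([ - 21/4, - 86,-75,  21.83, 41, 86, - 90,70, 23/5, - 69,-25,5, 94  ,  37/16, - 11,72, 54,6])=[ - 90 , - 86,-75, - 69, - 25, - 11, - 21/4,37/16,23/5,5,6,21.83,41, 54,  70,  72,86, 94]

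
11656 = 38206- 26550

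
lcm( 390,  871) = 26130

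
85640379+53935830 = 139576209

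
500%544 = 500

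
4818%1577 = 87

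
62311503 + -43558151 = 18753352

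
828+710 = 1538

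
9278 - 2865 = 6413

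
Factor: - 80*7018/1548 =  - 2^3*3^( - 2)*5^1*11^2*29^1*43^( - 1)= - 140360/387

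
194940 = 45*4332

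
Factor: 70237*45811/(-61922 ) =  - 3217627207/61922 = -2^( - 1)*7^(-1)*61^1*751^1*4423^( - 1)*70237^1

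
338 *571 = 192998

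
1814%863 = 88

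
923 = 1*923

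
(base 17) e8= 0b11110110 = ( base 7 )501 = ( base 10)246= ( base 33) 7f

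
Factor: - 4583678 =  - 2^1*11^1 * 89^1 * 2341^1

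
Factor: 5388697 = 311^1*17327^1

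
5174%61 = 50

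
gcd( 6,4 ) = 2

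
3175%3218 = 3175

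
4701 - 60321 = - 55620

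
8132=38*214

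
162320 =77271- - 85049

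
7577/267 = 7577/267 = 28.38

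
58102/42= 1383 + 8/21 = 1383.38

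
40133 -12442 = 27691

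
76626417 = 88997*861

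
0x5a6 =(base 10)1446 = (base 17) 501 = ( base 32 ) 1d6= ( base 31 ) 1FK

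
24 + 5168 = 5192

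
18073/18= 1004+1/18 = 1004.06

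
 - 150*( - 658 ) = 98700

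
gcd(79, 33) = 1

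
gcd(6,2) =2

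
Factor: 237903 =3^1*79301^1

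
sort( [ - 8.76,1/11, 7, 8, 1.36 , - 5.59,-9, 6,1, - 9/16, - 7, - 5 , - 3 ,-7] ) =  [ - 9, - 8.76,- 7, - 7, - 5.59 , - 5,  -  3, - 9/16, 1/11, 1 , 1.36, 6,7,8 ] 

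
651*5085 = 3310335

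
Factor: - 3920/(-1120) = 7/2 = 2^ ( - 1)* 7^1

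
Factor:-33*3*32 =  - 2^5*3^2*11^1=- 3168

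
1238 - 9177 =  - 7939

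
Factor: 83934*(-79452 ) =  - 6668724168 = - 2^3*3^4 * 2207^1 * 4663^1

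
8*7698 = 61584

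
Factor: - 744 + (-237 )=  - 981 = - 3^2 * 109^1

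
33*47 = 1551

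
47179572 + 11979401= 59158973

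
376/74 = 5  +  3/37 = 5.08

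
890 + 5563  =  6453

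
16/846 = 8/423 = 0.02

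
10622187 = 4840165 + 5782022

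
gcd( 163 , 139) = 1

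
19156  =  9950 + 9206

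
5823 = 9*647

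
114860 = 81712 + 33148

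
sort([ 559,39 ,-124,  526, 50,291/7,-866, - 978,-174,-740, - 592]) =[ - 978, - 866, - 740, - 592, - 174,  -  124, 39,291/7,50, 526,  559 ] 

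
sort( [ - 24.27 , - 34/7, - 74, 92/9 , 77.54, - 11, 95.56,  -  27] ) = [ - 74,  -  27,-24.27, - 11, - 34/7,92/9,77.54, 95.56]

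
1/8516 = 1/8516 = 0.00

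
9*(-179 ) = -1611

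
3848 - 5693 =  - 1845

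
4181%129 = 53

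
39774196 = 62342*638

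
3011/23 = 130 + 21/23 = 130.91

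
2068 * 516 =1067088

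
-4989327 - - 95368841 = 90379514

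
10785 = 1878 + 8907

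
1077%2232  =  1077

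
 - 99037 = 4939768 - 5038805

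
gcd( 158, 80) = 2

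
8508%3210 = 2088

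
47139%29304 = 17835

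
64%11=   9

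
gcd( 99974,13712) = 2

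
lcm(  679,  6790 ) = 6790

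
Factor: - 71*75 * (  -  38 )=202350 = 2^1*3^1*5^2*19^1*71^1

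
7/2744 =1/392 = 0.00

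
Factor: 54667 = 54667^1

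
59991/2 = 29995 + 1/2 = 29995.50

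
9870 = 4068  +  5802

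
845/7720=169/1544 = 0.11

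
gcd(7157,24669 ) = 1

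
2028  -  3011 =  - 983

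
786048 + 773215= 1559263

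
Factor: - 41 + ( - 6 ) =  - 47^1=- 47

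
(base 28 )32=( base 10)86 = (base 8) 126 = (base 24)3E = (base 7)152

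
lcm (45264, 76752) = 1765296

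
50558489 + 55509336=106067825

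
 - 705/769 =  - 705/769  =  - 0.92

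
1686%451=333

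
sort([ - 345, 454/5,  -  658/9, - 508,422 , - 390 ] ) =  [  -  508,-390,-345, - 658/9, 454/5,  422]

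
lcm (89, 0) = 0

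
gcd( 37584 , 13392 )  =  432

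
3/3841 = 3/3841 = 0.00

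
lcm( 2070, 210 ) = 14490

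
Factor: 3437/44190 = 2^( - 1)*3^( - 2)* 5^( - 1)*7^1 = 7/90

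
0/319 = 0 = 0.00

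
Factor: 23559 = 3^1*7853^1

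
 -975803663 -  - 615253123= - 360550540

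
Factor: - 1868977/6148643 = - 11^1*131^1*1297^1 * 6148643^( - 1) 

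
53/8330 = 53/8330 = 0.01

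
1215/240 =5+1/16= 5.06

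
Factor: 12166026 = 2^1*3^1 * 523^1 *3877^1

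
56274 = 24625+31649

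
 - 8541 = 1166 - 9707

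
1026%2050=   1026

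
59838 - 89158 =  - 29320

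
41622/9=13874/3 = 4624.67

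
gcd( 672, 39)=3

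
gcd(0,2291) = 2291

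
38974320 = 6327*6160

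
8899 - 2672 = 6227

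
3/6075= 1/2025 = 0.00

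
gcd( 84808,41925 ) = 1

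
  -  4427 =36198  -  40625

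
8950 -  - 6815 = 15765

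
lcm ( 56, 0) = 0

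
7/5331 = 7/5331 = 0.00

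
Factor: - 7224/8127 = - 2^3*3^ (- 2) = - 8/9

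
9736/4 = 2434 =2434.00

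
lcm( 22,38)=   418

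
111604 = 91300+20304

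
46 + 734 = 780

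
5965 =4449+1516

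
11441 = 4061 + 7380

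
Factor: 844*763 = 2^2 * 7^1*109^1 * 211^1 = 643972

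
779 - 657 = 122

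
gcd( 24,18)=6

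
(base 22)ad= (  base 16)e9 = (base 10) 233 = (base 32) 79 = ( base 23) A3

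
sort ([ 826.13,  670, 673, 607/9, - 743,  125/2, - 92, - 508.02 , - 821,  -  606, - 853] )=[ - 853, - 821, - 743, - 606 , - 508.02, - 92,125/2,607/9, 670, 673,826.13] 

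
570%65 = 50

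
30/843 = 10/281 =0.04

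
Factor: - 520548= - 2^2*3^1*7^1*6197^1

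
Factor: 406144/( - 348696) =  - 2^4  *3^( - 2 )* 19^1*29^(-1) =- 304/261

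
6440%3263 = 3177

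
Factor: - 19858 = -2^1*9929^1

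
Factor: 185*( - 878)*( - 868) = 2^3  *5^1*7^1*31^1*37^1*439^1 = 140989240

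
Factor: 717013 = 11^1*65183^1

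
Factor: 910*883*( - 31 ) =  - 24909430 = - 2^1 * 5^1*7^1*13^1*31^1 * 883^1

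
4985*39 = 194415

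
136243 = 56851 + 79392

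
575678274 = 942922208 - 367243934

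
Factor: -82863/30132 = - 11/4 = - 2^( -2)*11^1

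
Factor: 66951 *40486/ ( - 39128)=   -  1355289093/19564 = - 2^( - 2 )*3^2 * 31^1 * 43^1*67^( - 1)*73^( - 1) * 173^1*653^1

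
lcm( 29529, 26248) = 236232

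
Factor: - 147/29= - 3^1*7^2*29^( - 1)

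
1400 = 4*350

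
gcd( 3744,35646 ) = 78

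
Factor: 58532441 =11^1*389^1*13679^1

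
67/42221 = 67/42221= 0.00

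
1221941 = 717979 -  - 503962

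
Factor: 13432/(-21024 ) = -23/36 = -2^( - 2)*3^( - 2 )*23^1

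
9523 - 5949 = 3574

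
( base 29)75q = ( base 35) 4x3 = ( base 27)88A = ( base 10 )6058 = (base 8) 13652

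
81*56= 4536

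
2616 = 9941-7325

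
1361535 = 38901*35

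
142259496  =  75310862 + 66948634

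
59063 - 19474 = 39589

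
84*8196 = 688464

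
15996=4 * 3999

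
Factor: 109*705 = 3^1*5^1*47^1*109^1 = 76845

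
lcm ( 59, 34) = 2006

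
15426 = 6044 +9382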